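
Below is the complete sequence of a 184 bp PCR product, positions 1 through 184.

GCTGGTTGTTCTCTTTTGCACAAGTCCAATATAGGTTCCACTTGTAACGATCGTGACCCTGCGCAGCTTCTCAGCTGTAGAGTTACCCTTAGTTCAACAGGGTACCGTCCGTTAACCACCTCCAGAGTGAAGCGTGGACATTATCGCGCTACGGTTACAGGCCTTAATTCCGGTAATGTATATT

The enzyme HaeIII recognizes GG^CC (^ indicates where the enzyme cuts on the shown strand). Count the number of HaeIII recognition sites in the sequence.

GGCC occurs starting at position 160.
HaeIII cuts at 1 site.

1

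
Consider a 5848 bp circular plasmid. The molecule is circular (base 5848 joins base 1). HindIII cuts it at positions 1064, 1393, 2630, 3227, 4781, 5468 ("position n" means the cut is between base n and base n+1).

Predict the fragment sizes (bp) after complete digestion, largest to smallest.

Circular molecule, 6 cuts → 6 fragments:
  1393 − 1064 = 329 bp
  2630 − 1393 = 1237 bp
  3227 − 2630 = 597 bp
  4781 − 3227 = 1554 bp
  5468 − 4781 = 687 bp
  wrap: 5848 − 5468 + 1064 = 1444 bp
Sorted largest to smallest: 1554, 1444, 1237, 687, 597, 329 bp.

1554, 1444, 1237, 687, 597, 329 bp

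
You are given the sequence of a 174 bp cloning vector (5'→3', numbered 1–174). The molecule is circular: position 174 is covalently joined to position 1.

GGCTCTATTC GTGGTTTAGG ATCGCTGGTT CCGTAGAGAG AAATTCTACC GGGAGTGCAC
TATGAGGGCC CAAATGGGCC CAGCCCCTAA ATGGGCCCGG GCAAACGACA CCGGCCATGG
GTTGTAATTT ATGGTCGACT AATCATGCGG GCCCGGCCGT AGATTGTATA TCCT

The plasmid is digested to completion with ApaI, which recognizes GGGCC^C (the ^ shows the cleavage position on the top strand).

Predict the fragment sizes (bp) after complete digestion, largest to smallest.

91, 56, 17, 10 bp

ApaI sites (GGGCCC) start at positions 66, 76, 93, 149.
ApaI cuts after base 5 of each site (before the last base), so after positions 70, 80, 97, 153.
Circular molecule, 4 cuts → 4 fragments:
  71–80 → 10 bp
  81–97 → 17 bp
  98–153 → 56 bp
  154–174 then 1–70 → 21 + 70 = 91 bp
Sorted largest to smallest: 91, 56, 17, 10 bp.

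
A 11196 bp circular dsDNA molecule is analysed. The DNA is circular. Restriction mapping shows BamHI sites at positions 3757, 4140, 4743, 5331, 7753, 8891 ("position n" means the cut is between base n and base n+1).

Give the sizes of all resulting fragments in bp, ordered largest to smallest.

Circular molecule, 6 cuts → 6 fragments:
  4140 − 3757 = 383 bp
  4743 − 4140 = 603 bp
  5331 − 4743 = 588 bp
  7753 − 5331 = 2422 bp
  8891 − 7753 = 1138 bp
  wrap: 11196 − 8891 + 3757 = 6062 bp
Sorted largest to smallest: 6062, 2422, 1138, 603, 588, 383 bp.

6062, 2422, 1138, 603, 588, 383 bp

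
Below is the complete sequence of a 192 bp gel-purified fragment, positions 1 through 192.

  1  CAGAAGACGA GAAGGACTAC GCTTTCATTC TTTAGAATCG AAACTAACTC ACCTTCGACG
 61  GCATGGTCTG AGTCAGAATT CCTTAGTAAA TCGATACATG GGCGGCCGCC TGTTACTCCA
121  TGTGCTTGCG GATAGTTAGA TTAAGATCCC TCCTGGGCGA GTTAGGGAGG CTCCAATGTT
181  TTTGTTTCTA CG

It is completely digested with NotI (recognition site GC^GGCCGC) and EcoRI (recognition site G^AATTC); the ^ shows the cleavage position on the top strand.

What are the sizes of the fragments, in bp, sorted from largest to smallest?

89, 76, 27 bp

The NotI site (GCGGCCGC) starts at position 102.
NotI cuts after base 2 of each site, so after position 103.
The EcoRI site (GAATTC) starts at position 76.
EcoRI cuts after the first base of each site, so after position 76.
Combined cut positions: 76, 103.
Linear molecule, 2 cuts → 3 fragments:
  1–76 → 76 bp
  77–103 → 27 bp
  104–192 → 89 bp
Sorted largest to smallest: 89, 76, 27 bp.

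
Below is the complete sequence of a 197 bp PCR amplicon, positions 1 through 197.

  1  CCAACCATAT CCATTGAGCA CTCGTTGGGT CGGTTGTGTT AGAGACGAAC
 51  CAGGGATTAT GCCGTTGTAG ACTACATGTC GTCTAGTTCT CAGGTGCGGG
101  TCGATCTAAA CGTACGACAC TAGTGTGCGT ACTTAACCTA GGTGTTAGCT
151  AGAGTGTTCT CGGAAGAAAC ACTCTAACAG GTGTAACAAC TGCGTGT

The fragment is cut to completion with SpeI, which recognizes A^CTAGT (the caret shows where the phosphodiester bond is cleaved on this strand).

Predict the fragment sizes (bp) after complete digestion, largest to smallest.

The SpeI site (ACTAGT) starts at position 119.
SpeI cuts after the first base of each site, so after position 119.
Linear molecule, 1 cut → 2 fragments:
  1–119 → 119 bp
  120–197 → 78 bp
Sorted largest to smallest: 119, 78 bp.

119, 78 bp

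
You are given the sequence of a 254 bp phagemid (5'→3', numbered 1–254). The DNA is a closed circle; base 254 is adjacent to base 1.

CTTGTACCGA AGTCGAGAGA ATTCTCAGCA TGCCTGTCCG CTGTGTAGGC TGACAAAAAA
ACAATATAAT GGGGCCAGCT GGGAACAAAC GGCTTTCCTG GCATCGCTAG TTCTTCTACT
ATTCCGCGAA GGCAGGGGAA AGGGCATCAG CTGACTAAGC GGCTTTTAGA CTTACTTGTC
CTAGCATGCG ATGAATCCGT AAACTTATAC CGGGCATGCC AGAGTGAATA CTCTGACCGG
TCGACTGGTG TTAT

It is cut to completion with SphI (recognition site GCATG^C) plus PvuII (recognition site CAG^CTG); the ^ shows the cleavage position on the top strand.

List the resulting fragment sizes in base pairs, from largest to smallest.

SphI sites (GCATGC) start at positions 28, 184, 214.
SphI cuts after base 5 of each site (before the last base), so after positions 32, 188, 218.
PvuII sites (CAGCTG) start at positions 76, 148.
PvuII cuts after base 3 of each site, so after positions 78, 150.
Combined cut positions: 32, 78, 150, 188, 218.
Circular molecule, 5 cuts → 5 fragments:
  33–78 → 46 bp
  79–150 → 72 bp
  151–188 → 38 bp
  189–218 → 30 bp
  219–254 then 1–32 → 36 + 32 = 68 bp
Sorted largest to smallest: 72, 68, 46, 38, 30 bp.

72, 68, 46, 38, 30 bp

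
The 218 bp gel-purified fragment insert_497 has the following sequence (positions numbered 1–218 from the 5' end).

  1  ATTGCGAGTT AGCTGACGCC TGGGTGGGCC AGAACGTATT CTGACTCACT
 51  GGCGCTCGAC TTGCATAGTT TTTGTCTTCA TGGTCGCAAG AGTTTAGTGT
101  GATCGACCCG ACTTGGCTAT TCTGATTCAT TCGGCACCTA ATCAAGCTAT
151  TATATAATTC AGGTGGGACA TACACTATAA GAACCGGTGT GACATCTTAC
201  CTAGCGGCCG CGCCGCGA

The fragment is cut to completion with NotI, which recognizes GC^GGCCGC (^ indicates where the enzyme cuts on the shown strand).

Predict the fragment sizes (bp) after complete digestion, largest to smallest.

205, 13 bp

The NotI site (GCGGCCGC) starts at position 204.
NotI cuts after base 2 of each site, so after position 205.
Linear molecule, 1 cut → 2 fragments:
  1–205 → 205 bp
  206–218 → 13 bp
Sorted largest to smallest: 205, 13 bp.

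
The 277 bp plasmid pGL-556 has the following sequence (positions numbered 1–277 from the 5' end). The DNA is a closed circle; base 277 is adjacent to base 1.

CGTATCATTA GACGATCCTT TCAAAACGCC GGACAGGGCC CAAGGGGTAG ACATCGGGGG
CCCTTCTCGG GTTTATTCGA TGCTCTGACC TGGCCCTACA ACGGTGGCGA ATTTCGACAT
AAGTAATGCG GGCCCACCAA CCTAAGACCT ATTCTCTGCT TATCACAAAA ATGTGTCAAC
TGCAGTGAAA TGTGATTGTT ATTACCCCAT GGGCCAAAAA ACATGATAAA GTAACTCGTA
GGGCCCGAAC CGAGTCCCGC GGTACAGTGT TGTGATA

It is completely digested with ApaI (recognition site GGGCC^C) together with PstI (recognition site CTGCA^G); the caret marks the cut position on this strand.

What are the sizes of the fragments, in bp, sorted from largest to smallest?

ApaI sites (GGGCCC) start at positions 36, 58, 130, 241.
ApaI cuts after base 5 of each site (before the last base), so after positions 40, 62, 134, 245.
The PstI site (CTGCAG) starts at position 180.
PstI cuts after base 5 of each site (before the last base), so after position 184.
Combined cut positions: 40, 62, 134, 184, 245.
Circular molecule, 5 cuts → 5 fragments:
  41–62 → 22 bp
  63–134 → 72 bp
  135–184 → 50 bp
  185–245 → 61 bp
  246–277 then 1–40 → 32 + 40 = 72 bp
Sorted largest to smallest: 72, 72, 61, 50, 22 bp.

72, 72, 61, 50, 22 bp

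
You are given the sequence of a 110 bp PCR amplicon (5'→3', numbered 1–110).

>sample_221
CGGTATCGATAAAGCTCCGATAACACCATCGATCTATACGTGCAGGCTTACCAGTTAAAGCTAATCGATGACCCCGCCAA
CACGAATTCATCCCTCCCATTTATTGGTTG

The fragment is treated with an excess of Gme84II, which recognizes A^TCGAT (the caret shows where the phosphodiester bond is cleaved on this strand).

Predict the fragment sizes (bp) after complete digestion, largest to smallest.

46, 36, 23, 5 bp

Gme84II sites (ATCGAT) start at positions 5, 28, 64.
Gme84II cuts after the first base of each site, so after positions 5, 28, 64.
Linear molecule, 3 cuts → 4 fragments:
  1–5 → 5 bp
  6–28 → 23 bp
  29–64 → 36 bp
  65–110 → 46 bp
Sorted largest to smallest: 46, 36, 23, 5 bp.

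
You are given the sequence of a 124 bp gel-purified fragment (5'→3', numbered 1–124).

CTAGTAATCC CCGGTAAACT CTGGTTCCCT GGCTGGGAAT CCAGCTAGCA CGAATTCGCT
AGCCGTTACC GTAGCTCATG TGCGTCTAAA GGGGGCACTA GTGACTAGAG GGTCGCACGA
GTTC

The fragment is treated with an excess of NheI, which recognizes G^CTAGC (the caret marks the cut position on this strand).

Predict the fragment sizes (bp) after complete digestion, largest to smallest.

66, 44, 14 bp

NheI sites (GCTAGC) start at positions 44, 58.
NheI cuts after the first base of each site, so after positions 44, 58.
Linear molecule, 2 cuts → 3 fragments:
  1–44 → 44 bp
  45–58 → 14 bp
  59–124 → 66 bp
Sorted largest to smallest: 66, 44, 14 bp.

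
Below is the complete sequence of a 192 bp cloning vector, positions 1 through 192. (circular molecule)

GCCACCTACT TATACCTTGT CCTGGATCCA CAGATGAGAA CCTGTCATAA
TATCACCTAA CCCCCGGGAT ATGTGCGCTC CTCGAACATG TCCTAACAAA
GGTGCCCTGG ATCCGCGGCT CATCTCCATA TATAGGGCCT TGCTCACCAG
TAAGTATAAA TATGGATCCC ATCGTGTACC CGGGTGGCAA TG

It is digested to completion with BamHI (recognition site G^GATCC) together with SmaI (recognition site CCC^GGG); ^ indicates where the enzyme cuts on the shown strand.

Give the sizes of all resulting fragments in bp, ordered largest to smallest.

55, 44, 41, 35, 17 bp

BamHI sites (GGATCC) start at positions 24, 109, 164.
BamHI cuts after the first base of each site, so after positions 24, 109, 164.
SmaI sites (CCCGGG) start at positions 63, 179.
SmaI cuts after base 3 of each site, so after positions 65, 181.
Combined cut positions: 24, 65, 109, 164, 181.
Circular molecule, 5 cuts → 5 fragments:
  25–65 → 41 bp
  66–109 → 44 bp
  110–164 → 55 bp
  165–181 → 17 bp
  182–192 then 1–24 → 11 + 24 = 35 bp
Sorted largest to smallest: 55, 44, 41, 35, 17 bp.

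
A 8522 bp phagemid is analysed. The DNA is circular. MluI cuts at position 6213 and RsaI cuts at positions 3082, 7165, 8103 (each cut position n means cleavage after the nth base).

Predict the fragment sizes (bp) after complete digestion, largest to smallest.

Combined cut positions (sorted): 3082, 6213, 7165, 8103.
Circular molecule, 4 cuts → 4 fragments:
  6213 − 3082 = 3131 bp
  7165 − 6213 = 952 bp
  8103 − 7165 = 938 bp
  wrap: 8522 − 8103 + 3082 = 3501 bp
Sorted largest to smallest: 3501, 3131, 952, 938 bp.

3501, 3131, 952, 938 bp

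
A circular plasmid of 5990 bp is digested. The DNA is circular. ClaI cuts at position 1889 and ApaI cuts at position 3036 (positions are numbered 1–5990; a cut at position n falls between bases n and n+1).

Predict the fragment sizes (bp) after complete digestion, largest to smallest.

Combined cut positions (sorted): 1889, 3036.
Circular molecule, 2 cuts → 2 fragments:
  3036 − 1889 = 1147 bp
  wrap: 5990 − 3036 + 1889 = 4843 bp
Sorted largest to smallest: 4843, 1147 bp.

4843, 1147 bp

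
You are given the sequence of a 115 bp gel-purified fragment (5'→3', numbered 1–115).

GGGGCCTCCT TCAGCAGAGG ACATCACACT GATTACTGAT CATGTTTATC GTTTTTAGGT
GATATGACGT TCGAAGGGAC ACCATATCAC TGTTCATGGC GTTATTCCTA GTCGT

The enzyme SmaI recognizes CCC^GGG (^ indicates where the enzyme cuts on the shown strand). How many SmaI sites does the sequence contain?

0

No occurrence of CCCGGG is present in the sequence.
SmaI does not cut: 0 sites.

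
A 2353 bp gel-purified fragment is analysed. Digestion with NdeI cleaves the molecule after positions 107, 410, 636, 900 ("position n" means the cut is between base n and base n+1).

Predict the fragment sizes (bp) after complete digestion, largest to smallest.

Linear molecule, 4 cuts → 5 fragments:
  107 − 0 = 107 bp
  410 − 107 = 303 bp
  636 − 410 = 226 bp
  900 − 636 = 264 bp
  2353 − 900 = 1453 bp
Sorted largest to smallest: 1453, 303, 264, 226, 107 bp.

1453, 303, 264, 226, 107 bp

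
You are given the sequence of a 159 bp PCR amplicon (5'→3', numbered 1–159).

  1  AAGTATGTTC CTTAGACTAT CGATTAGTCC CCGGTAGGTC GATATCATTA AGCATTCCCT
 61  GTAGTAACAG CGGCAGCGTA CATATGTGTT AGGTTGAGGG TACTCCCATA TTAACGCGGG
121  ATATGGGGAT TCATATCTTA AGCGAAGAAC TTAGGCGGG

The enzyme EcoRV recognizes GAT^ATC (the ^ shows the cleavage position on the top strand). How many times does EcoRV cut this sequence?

1

GATATC occurs starting at position 41.
EcoRV cuts at 1 site.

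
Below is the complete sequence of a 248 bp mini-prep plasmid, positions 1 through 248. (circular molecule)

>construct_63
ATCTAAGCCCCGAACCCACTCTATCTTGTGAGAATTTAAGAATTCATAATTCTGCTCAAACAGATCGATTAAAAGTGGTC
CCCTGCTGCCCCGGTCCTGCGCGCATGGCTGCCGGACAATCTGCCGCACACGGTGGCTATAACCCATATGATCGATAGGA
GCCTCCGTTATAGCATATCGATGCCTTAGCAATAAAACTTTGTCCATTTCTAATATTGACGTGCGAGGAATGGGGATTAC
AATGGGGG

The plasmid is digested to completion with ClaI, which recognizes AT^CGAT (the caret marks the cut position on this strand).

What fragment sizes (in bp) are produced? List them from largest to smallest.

135, 87, 26 bp

ClaI sites (ATCGAT) start at positions 64, 151, 177.
ClaI cuts after base 2 of each site, so after positions 65, 152, 178.
Circular molecule, 3 cuts → 3 fragments:
  66–152 → 87 bp
  153–178 → 26 bp
  179–248 then 1–65 → 70 + 65 = 135 bp
Sorted largest to smallest: 135, 87, 26 bp.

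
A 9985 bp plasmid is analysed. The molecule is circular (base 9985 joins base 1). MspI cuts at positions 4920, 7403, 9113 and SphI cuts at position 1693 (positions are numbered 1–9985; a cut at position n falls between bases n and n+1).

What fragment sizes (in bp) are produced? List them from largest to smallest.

3227, 2565, 2483, 1710 bp

Combined cut positions (sorted): 1693, 4920, 7403, 9113.
Circular molecule, 4 cuts → 4 fragments:
  4920 − 1693 = 3227 bp
  7403 − 4920 = 2483 bp
  9113 − 7403 = 1710 bp
  wrap: 9985 − 9113 + 1693 = 2565 bp
Sorted largest to smallest: 3227, 2565, 2483, 1710 bp.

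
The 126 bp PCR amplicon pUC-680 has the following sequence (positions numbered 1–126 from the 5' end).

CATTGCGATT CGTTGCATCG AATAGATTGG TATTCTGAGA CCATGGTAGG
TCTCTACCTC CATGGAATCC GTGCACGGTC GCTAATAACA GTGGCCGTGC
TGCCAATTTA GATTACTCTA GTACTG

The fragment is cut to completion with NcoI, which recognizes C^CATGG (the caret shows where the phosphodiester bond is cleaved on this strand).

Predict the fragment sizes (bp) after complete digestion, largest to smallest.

66, 41, 19 bp

NcoI sites (CCATGG) start at positions 41, 60.
NcoI cuts after the first base of each site, so after positions 41, 60.
Linear molecule, 2 cuts → 3 fragments:
  1–41 → 41 bp
  42–60 → 19 bp
  61–126 → 66 bp
Sorted largest to smallest: 66, 41, 19 bp.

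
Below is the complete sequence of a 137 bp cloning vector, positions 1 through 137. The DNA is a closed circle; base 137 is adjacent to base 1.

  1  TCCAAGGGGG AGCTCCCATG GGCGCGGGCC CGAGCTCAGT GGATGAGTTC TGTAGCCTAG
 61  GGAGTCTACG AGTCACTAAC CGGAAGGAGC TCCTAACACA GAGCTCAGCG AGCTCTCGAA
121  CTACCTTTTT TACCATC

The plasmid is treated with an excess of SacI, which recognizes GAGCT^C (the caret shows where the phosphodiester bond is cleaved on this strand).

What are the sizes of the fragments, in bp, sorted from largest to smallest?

SacI sites (GAGCTC) start at positions 10, 32, 87, 101, 110.
SacI cuts after base 5 of each site (before the last base), so after positions 14, 36, 91, 105, 114.
Circular molecule, 5 cuts → 5 fragments:
  15–36 → 22 bp
  37–91 → 55 bp
  92–105 → 14 bp
  106–114 → 9 bp
  115–137 then 1–14 → 23 + 14 = 37 bp
Sorted largest to smallest: 55, 37, 22, 14, 9 bp.

55, 37, 22, 14, 9 bp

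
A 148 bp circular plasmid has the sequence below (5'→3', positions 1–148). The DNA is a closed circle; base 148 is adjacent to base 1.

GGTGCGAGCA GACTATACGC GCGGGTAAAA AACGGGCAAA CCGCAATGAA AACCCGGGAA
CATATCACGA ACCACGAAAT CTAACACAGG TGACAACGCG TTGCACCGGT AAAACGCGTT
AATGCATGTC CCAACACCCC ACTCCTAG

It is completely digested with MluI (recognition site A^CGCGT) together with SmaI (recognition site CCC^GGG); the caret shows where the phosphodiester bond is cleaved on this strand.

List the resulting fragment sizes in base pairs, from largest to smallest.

MluI sites (ACGCGT) start at positions 96, 114.
MluI cuts after the first base of each site, so after positions 96, 114.
The SmaI site (CCCGGG) starts at position 53.
SmaI cuts after base 3 of each site, so after position 55.
Combined cut positions: 55, 96, 114.
Circular molecule, 3 cuts → 3 fragments:
  56–96 → 41 bp
  97–114 → 18 bp
  115–148 then 1–55 → 34 + 55 = 89 bp
Sorted largest to smallest: 89, 41, 18 bp.

89, 41, 18 bp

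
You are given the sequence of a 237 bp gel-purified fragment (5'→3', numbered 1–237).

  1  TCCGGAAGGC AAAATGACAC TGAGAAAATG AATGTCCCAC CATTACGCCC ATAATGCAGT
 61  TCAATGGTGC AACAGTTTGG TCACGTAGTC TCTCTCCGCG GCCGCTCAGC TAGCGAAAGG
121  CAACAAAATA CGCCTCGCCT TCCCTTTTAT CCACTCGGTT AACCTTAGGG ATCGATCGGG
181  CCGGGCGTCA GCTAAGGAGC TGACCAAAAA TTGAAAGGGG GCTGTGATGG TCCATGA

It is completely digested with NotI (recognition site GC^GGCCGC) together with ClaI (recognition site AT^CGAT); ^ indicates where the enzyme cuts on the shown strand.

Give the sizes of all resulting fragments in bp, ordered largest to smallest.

99, 73, 65 bp

The NotI site (GCGGCCGC) starts at position 98.
NotI cuts after base 2 of each site, so after position 99.
The ClaI site (ATCGAT) starts at position 171.
ClaI cuts after base 2 of each site, so after position 172.
Combined cut positions: 99, 172.
Linear molecule, 2 cuts → 3 fragments:
  1–99 → 99 bp
  100–172 → 73 bp
  173–237 → 65 bp
Sorted largest to smallest: 99, 73, 65 bp.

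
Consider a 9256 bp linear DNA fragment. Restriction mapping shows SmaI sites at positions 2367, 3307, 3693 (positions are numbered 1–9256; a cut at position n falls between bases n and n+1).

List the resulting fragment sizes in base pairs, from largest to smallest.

Linear molecule, 3 cuts → 4 fragments:
  2367 − 0 = 2367 bp
  3307 − 2367 = 940 bp
  3693 − 3307 = 386 bp
  9256 − 3693 = 5563 bp
Sorted largest to smallest: 5563, 2367, 940, 386 bp.

5563, 2367, 940, 386 bp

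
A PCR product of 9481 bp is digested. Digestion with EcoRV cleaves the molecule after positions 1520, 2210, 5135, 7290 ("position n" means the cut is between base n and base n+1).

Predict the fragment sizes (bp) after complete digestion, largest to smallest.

Linear molecule, 4 cuts → 5 fragments:
  1520 − 0 = 1520 bp
  2210 − 1520 = 690 bp
  5135 − 2210 = 2925 bp
  7290 − 5135 = 2155 bp
  9481 − 7290 = 2191 bp
Sorted largest to smallest: 2925, 2191, 2155, 1520, 690 bp.

2925, 2191, 2155, 1520, 690 bp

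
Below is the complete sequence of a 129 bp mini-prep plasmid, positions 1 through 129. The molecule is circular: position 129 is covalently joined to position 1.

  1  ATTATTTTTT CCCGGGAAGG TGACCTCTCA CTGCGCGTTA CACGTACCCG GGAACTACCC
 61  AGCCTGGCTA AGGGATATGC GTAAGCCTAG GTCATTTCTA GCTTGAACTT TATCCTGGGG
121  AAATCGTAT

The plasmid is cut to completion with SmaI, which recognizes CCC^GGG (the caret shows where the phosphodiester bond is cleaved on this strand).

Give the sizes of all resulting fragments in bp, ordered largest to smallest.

93, 36 bp

SmaI sites (CCCGGG) start at positions 11, 47.
SmaI cuts after base 3 of each site, so after positions 13, 49.
Circular molecule, 2 cuts → 2 fragments:
  14–49 → 36 bp
  50–129 then 1–13 → 80 + 13 = 93 bp
Sorted largest to smallest: 93, 36 bp.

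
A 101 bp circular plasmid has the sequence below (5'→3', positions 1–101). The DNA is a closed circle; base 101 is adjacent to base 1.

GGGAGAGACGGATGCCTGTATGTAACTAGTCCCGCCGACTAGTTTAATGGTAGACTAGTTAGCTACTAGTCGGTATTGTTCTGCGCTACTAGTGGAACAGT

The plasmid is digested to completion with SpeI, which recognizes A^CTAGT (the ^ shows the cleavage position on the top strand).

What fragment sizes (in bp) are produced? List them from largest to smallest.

SpeI sites (ACTAGT) start at positions 25, 38, 54, 65, 88.
SpeI cuts after the first base of each site, so after positions 25, 38, 54, 65, 88.
Circular molecule, 5 cuts → 5 fragments:
  26–38 → 13 bp
  39–54 → 16 bp
  55–65 → 11 bp
  66–88 → 23 bp
  89–101 then 1–25 → 13 + 25 = 38 bp
Sorted largest to smallest: 38, 23, 16, 13, 11 bp.

38, 23, 16, 13, 11 bp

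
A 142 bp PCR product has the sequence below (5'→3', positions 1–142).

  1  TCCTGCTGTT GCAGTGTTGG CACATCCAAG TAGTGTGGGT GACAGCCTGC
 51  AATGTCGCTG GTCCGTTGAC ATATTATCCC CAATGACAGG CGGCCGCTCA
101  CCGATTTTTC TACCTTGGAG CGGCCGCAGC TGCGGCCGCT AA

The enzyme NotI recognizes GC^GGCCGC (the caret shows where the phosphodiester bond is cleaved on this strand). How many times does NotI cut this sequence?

3

GCGGCCGC occurs starting at positions 90, 120, 132.
NotI cuts at 3 sites.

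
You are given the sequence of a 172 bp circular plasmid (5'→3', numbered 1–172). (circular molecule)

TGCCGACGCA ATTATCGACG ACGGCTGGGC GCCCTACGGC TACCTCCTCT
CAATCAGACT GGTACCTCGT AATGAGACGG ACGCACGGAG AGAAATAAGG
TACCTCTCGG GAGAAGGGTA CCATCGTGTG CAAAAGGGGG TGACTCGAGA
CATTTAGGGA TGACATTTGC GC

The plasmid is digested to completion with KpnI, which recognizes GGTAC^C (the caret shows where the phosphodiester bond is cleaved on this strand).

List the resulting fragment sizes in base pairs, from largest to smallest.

KpnI sites (GGTACC) start at positions 61, 99, 117.
KpnI cuts after base 5 of each site (before the last base), so after positions 65, 103, 121.
Circular molecule, 3 cuts → 3 fragments:
  66–103 → 38 bp
  104–121 → 18 bp
  122–172 then 1–65 → 51 + 65 = 116 bp
Sorted largest to smallest: 116, 38, 18 bp.

116, 38, 18 bp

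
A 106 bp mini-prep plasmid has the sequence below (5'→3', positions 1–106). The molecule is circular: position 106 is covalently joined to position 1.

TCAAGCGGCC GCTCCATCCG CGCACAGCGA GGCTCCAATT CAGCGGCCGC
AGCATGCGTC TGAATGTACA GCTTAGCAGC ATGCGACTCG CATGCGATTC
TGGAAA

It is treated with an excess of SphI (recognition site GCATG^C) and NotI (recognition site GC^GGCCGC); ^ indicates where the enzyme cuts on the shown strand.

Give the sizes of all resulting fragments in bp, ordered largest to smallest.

SphI sites (GCATGC) start at positions 52, 79, 90.
SphI cuts after base 5 of each site (before the last base), so after positions 56, 83, 94.
NotI sites (GCGGCCGC) start at positions 5, 43.
NotI cuts after base 2 of each site, so after positions 6, 44.
Combined cut positions: 6, 44, 56, 83, 94.
Circular molecule, 5 cuts → 5 fragments:
  7–44 → 38 bp
  45–56 → 12 bp
  57–83 → 27 bp
  84–94 → 11 bp
  95–106 then 1–6 → 12 + 6 = 18 bp
Sorted largest to smallest: 38, 27, 18, 12, 11 bp.

38, 27, 18, 12, 11 bp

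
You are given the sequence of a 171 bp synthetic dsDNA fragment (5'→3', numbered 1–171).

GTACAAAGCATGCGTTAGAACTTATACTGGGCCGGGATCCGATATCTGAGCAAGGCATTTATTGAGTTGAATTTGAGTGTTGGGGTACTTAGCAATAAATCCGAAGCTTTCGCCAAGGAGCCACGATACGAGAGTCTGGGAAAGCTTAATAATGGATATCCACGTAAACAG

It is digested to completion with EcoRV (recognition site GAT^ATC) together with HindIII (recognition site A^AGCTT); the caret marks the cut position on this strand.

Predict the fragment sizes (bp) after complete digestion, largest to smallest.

EcoRV sites (GATATC) start at positions 41, 155.
EcoRV cuts after base 3 of each site, so after positions 43, 157.
HindIII sites (AAGCTT) start at positions 104, 142.
HindIII cuts after the first base of each site, so after positions 104, 142.
Combined cut positions: 43, 104, 142, 157.
Linear molecule, 4 cuts → 5 fragments:
  1–43 → 43 bp
  44–104 → 61 bp
  105–142 → 38 bp
  143–157 → 15 bp
  158–171 → 14 bp
Sorted largest to smallest: 61, 43, 38, 15, 14 bp.

61, 43, 38, 15, 14 bp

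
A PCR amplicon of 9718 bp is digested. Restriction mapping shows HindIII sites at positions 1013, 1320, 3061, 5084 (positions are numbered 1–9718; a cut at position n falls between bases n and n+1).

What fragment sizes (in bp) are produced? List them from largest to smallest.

Linear molecule, 4 cuts → 5 fragments:
  1013 − 0 = 1013 bp
  1320 − 1013 = 307 bp
  3061 − 1320 = 1741 bp
  5084 − 3061 = 2023 bp
  9718 − 5084 = 4634 bp
Sorted largest to smallest: 4634, 2023, 1741, 1013, 307 bp.

4634, 2023, 1741, 1013, 307 bp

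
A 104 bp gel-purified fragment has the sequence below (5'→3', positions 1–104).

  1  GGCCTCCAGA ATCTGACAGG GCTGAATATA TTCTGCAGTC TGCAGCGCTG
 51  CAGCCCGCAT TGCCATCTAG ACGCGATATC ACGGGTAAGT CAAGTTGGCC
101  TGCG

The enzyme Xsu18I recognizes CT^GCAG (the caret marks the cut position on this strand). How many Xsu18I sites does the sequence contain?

3

CTGCAG occurs starting at positions 33, 40, 48.
Xsu18I cuts at 3 sites.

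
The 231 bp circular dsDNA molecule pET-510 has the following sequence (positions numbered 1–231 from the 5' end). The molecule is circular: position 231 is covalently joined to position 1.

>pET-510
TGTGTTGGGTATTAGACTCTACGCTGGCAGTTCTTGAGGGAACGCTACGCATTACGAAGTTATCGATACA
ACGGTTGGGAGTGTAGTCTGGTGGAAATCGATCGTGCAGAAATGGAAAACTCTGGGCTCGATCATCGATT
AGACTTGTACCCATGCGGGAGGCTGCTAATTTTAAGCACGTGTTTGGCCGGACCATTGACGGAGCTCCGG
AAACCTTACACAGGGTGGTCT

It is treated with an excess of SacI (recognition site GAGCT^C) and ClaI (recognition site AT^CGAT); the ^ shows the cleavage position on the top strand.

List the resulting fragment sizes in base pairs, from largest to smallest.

The SacI site (GAGCTC) starts at position 202.
SacI cuts after base 5 of each site (before the last base), so after position 206.
ClaI sites (ATCGAT) start at positions 62, 97, 134.
ClaI cuts after base 2 of each site, so after positions 63, 98, 135.
Combined cut positions: 63, 98, 135, 206.
Circular molecule, 4 cuts → 4 fragments:
  64–98 → 35 bp
  99–135 → 37 bp
  136–206 → 71 bp
  207–231 then 1–63 → 25 + 63 = 88 bp
Sorted largest to smallest: 88, 71, 37, 35 bp.

88, 71, 37, 35 bp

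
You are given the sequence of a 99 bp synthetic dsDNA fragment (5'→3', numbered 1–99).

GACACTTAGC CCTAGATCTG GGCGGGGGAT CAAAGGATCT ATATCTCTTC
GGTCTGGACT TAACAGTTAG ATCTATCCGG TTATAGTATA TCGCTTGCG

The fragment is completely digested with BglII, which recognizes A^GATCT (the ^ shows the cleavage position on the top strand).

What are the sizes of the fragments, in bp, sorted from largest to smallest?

BglII sites (AGATCT) start at positions 14, 69.
BglII cuts after the first base of each site, so after positions 14, 69.
Linear molecule, 2 cuts → 3 fragments:
  1–14 → 14 bp
  15–69 → 55 bp
  70–99 → 30 bp
Sorted largest to smallest: 55, 30, 14 bp.

55, 30, 14 bp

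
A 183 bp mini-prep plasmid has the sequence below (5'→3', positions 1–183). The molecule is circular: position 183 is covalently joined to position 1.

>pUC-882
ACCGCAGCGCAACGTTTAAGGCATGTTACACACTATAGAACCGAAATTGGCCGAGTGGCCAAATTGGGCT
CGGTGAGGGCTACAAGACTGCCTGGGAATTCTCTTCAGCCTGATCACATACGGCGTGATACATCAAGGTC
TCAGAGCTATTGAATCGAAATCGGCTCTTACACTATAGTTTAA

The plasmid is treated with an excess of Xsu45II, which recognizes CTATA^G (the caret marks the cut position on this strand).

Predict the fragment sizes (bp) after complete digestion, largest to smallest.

140, 43 bp

Xsu45II sites (CTATAG) start at positions 33, 173.
Xsu45II cuts after base 5 of each site (before the last base), so after positions 37, 177.
Circular molecule, 2 cuts → 2 fragments:
  38–177 → 140 bp
  178–183 then 1–37 → 6 + 37 = 43 bp
Sorted largest to smallest: 140, 43 bp.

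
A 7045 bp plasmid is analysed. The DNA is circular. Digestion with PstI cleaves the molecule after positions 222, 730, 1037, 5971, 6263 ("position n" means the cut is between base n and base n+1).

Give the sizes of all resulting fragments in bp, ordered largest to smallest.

Circular molecule, 5 cuts → 5 fragments:
  730 − 222 = 508 bp
  1037 − 730 = 307 bp
  5971 − 1037 = 4934 bp
  6263 − 5971 = 292 bp
  wrap: 7045 − 6263 + 222 = 1004 bp
Sorted largest to smallest: 4934, 1004, 508, 307, 292 bp.

4934, 1004, 508, 307, 292 bp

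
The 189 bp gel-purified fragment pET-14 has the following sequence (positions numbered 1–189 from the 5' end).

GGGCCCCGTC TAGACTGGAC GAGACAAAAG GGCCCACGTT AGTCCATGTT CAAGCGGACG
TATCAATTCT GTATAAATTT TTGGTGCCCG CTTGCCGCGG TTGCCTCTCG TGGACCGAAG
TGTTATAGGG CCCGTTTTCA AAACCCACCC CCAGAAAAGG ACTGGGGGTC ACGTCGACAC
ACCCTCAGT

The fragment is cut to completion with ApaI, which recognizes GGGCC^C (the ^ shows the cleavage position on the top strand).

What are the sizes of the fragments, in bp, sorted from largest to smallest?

98, 57, 29, 5 bp

ApaI sites (GGGCCC) start at positions 1, 30, 128.
ApaI cuts after base 5 of each site (before the last base), so after positions 5, 34, 132.
Linear molecule, 3 cuts → 4 fragments:
  1–5 → 5 bp
  6–34 → 29 bp
  35–132 → 98 bp
  133–189 → 57 bp
Sorted largest to smallest: 98, 57, 29, 5 bp.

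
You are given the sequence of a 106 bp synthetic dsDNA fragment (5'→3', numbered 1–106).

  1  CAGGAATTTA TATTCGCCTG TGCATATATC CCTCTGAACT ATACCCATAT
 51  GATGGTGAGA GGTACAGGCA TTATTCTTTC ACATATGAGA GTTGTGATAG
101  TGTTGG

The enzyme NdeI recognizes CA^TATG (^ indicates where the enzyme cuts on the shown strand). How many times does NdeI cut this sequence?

CATATG occurs starting at positions 46, 82.
NdeI cuts at 2 sites.

2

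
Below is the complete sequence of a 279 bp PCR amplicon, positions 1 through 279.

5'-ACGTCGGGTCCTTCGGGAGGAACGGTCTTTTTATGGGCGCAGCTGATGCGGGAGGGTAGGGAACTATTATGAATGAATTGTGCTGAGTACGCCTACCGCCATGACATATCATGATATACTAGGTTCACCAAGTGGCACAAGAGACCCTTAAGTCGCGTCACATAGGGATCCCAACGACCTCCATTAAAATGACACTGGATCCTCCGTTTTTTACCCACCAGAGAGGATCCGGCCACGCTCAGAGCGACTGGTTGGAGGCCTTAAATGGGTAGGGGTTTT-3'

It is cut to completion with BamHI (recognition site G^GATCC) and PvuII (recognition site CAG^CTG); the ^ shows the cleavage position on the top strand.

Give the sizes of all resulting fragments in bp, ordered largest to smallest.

BamHI sites (GGATCC) start at positions 166, 197, 225.
BamHI cuts after the first base of each site, so after positions 166, 197, 225.
The PvuII site (CAGCTG) starts at position 40.
PvuII cuts after base 3 of each site, so after position 42.
Combined cut positions: 42, 166, 197, 225.
Linear molecule, 4 cuts → 5 fragments:
  1–42 → 42 bp
  43–166 → 124 bp
  167–197 → 31 bp
  198–225 → 28 bp
  226–279 → 54 bp
Sorted largest to smallest: 124, 54, 42, 31, 28 bp.

124, 54, 42, 31, 28 bp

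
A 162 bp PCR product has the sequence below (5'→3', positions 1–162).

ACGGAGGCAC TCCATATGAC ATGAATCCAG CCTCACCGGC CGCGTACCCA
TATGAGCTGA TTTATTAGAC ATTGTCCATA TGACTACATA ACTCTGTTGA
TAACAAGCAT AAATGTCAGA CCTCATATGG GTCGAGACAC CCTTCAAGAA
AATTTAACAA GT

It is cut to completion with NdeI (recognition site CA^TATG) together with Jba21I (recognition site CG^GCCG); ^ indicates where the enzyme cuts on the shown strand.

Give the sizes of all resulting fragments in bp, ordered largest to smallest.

47, 37, 28, 24, 14, 12 bp

NdeI sites (CATATG) start at positions 13, 49, 77, 124.
NdeI cuts after base 2 of each site, so after positions 14, 50, 78, 125.
The Jba21I site (CGGCCG) starts at position 37.
Jba21I cuts after base 2 of each site, so after position 38.
Combined cut positions: 14, 38, 50, 78, 125.
Linear molecule, 5 cuts → 6 fragments:
  1–14 → 14 bp
  15–38 → 24 bp
  39–50 → 12 bp
  51–78 → 28 bp
  79–125 → 47 bp
  126–162 → 37 bp
Sorted largest to smallest: 47, 37, 28, 24, 14, 12 bp.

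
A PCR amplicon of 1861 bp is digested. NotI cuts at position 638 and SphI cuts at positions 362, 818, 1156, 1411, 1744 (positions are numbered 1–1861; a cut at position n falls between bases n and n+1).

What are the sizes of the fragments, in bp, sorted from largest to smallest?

362, 338, 333, 276, 255, 180, 117 bp

Combined cut positions (sorted): 362, 638, 818, 1156, 1411, 1744.
Linear molecule, 6 cuts → 7 fragments:
  362 − 0 = 362 bp
  638 − 362 = 276 bp
  818 − 638 = 180 bp
  1156 − 818 = 338 bp
  1411 − 1156 = 255 bp
  1744 − 1411 = 333 bp
  1861 − 1744 = 117 bp
Sorted largest to smallest: 362, 338, 333, 276, 255, 180, 117 bp.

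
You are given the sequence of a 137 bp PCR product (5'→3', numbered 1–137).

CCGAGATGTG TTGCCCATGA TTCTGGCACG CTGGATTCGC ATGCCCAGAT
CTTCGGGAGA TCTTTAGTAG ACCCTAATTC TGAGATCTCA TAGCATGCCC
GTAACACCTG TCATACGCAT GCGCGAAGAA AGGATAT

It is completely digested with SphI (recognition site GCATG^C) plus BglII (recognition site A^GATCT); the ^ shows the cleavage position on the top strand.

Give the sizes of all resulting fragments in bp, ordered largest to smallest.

SphI sites (GCATGC) start at positions 39, 93, 117.
SphI cuts after base 5 of each site (before the last base), so after positions 43, 97, 121.
BglII sites (AGATCT) start at positions 47, 58, 83.
BglII cuts after the first base of each site, so after positions 47, 58, 83.
Combined cut positions: 43, 47, 58, 83, 97, 121.
Linear molecule, 6 cuts → 7 fragments:
  1–43 → 43 bp
  44–47 → 4 bp
  48–58 → 11 bp
  59–83 → 25 bp
  84–97 → 14 bp
  98–121 → 24 bp
  122–137 → 16 bp
Sorted largest to smallest: 43, 25, 24, 16, 14, 11, 4 bp.

43, 25, 24, 16, 14, 11, 4 bp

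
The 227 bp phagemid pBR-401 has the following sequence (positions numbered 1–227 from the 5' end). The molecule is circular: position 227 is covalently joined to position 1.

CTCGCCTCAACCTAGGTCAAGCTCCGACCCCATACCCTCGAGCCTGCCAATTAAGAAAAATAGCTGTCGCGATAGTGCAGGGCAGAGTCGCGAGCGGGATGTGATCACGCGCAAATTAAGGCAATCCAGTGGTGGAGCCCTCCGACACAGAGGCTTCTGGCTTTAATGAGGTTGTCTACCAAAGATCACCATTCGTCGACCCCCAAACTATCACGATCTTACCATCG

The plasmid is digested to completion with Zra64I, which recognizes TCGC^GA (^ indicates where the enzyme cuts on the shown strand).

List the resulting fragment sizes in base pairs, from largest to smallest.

Zra64I sites (TCGCGA) start at positions 67, 88.
Zra64I cuts after base 4 of each site, so after positions 70, 91.
Circular molecule, 2 cuts → 2 fragments:
  71–91 → 21 bp
  92–227 then 1–70 → 136 + 70 = 206 bp
Sorted largest to smallest: 206, 21 bp.

206, 21 bp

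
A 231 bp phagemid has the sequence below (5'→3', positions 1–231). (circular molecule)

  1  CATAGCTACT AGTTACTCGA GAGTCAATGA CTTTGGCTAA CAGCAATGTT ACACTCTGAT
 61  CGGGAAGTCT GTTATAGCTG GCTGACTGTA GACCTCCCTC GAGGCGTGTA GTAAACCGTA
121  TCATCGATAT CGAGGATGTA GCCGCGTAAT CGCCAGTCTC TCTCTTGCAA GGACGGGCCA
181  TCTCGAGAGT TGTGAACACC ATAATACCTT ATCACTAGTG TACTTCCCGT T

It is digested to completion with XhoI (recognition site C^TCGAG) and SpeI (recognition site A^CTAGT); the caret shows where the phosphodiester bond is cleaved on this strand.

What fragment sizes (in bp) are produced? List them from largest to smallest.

84, 82, 32, 25, 8 bp

XhoI sites (CTCGAG) start at positions 16, 98, 182.
XhoI cuts after the first base of each site, so after positions 16, 98, 182.
SpeI sites (ACTAGT) start at positions 8, 214.
SpeI cuts after the first base of each site, so after positions 8, 214.
Combined cut positions: 8, 16, 98, 182, 214.
Circular molecule, 5 cuts → 5 fragments:
  9–16 → 8 bp
  17–98 → 82 bp
  99–182 → 84 bp
  183–214 → 32 bp
  215–231 then 1–8 → 17 + 8 = 25 bp
Sorted largest to smallest: 84, 82, 32, 25, 8 bp.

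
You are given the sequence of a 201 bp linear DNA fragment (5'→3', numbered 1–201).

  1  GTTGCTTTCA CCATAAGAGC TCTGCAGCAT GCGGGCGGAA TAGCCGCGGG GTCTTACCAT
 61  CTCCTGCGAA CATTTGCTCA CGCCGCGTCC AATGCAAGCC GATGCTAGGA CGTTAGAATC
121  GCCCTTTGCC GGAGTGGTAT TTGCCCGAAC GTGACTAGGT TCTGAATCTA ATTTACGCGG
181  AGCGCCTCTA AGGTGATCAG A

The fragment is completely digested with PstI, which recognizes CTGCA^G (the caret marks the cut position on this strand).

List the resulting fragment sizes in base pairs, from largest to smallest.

The PstI site (CTGCAG) starts at position 22.
PstI cuts after base 5 of each site (before the last base), so after position 26.
Linear molecule, 1 cut → 2 fragments:
  1–26 → 26 bp
  27–201 → 175 bp
Sorted largest to smallest: 175, 26 bp.

175, 26 bp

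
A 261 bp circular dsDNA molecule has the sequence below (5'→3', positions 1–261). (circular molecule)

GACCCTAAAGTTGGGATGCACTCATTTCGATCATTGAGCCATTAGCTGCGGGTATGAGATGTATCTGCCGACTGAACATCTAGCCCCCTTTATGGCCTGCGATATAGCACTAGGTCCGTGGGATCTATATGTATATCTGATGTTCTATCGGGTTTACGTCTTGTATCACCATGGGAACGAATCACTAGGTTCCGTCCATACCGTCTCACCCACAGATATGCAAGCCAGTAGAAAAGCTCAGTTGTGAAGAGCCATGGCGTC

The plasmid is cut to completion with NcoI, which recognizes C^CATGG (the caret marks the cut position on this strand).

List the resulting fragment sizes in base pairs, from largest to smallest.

NcoI sites (CCATGG) start at positions 169, 252.
NcoI cuts after the first base of each site, so after positions 169, 252.
Circular molecule, 2 cuts → 2 fragments:
  170–252 → 83 bp
  253–261 then 1–169 → 9 + 169 = 178 bp
Sorted largest to smallest: 178, 83 bp.

178, 83 bp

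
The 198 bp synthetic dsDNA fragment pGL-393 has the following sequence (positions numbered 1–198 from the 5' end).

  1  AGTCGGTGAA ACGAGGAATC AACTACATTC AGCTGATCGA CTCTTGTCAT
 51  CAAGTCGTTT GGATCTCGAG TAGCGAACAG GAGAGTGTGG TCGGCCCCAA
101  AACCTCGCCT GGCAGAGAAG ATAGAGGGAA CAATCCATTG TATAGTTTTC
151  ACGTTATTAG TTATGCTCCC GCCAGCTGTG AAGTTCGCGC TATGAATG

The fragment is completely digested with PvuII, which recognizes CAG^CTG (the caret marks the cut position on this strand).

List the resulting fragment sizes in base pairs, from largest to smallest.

143, 32, 23 bp

PvuII sites (CAGCTG) start at positions 30, 173.
PvuII cuts after base 3 of each site, so after positions 32, 175.
Linear molecule, 2 cuts → 3 fragments:
  1–32 → 32 bp
  33–175 → 143 bp
  176–198 → 23 bp
Sorted largest to smallest: 143, 32, 23 bp.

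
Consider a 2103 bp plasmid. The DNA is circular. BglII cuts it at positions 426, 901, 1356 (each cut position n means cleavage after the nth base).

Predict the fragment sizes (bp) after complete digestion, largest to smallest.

Circular molecule, 3 cuts → 3 fragments:
  901 − 426 = 475 bp
  1356 − 901 = 455 bp
  wrap: 2103 − 1356 + 426 = 1173 bp
Sorted largest to smallest: 1173, 475, 455 bp.

1173, 475, 455 bp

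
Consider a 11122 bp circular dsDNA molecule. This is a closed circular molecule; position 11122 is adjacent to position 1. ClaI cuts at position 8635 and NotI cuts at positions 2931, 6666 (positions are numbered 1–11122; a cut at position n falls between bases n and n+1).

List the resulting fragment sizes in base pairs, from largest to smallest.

5418, 3735, 1969 bp

Combined cut positions (sorted): 2931, 6666, 8635.
Circular molecule, 3 cuts → 3 fragments:
  6666 − 2931 = 3735 bp
  8635 − 6666 = 1969 bp
  wrap: 11122 − 8635 + 2931 = 5418 bp
Sorted largest to smallest: 5418, 3735, 1969 bp.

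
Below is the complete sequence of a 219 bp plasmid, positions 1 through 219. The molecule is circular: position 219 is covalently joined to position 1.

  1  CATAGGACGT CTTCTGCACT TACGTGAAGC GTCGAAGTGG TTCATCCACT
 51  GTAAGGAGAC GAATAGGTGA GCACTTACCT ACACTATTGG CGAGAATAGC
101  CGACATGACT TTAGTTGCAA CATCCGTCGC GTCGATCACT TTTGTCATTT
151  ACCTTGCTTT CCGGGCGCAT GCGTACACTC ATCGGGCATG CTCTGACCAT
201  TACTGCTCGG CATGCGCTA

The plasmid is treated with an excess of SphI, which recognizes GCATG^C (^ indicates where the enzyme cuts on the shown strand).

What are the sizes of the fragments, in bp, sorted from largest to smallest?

SphI sites (GCATGC) start at positions 167, 186, 210.
SphI cuts after base 5 of each site (before the last base), so after positions 171, 190, 214.
Circular molecule, 3 cuts → 3 fragments:
  172–190 → 19 bp
  191–214 → 24 bp
  215–219 then 1–171 → 5 + 171 = 176 bp
Sorted largest to smallest: 176, 24, 19 bp.

176, 24, 19 bp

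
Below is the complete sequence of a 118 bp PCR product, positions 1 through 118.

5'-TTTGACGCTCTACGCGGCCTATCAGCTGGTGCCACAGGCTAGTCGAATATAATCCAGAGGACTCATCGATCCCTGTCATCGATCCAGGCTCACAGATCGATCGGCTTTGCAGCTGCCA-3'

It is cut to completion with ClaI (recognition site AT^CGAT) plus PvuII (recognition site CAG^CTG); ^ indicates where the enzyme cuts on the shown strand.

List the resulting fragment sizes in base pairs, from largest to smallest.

ClaI sites (ATCGAT) start at positions 65, 78, 96.
ClaI cuts after base 2 of each site, so after positions 66, 79, 97.
PvuII sites (CAGCTG) start at positions 23, 110.
PvuII cuts after base 3 of each site, so after positions 25, 112.
Combined cut positions: 25, 66, 79, 97, 112.
Linear molecule, 5 cuts → 6 fragments:
  1–25 → 25 bp
  26–66 → 41 bp
  67–79 → 13 bp
  80–97 → 18 bp
  98–112 → 15 bp
  113–118 → 6 bp
Sorted largest to smallest: 41, 25, 18, 15, 13, 6 bp.

41, 25, 18, 15, 13, 6 bp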